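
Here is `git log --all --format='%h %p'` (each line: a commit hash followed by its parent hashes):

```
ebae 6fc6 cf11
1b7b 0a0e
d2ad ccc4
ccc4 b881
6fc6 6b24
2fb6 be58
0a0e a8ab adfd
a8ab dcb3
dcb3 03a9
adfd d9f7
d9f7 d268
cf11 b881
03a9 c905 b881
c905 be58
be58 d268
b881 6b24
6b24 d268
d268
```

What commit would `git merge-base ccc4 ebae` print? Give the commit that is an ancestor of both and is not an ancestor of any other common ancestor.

Ancestors of ccc4: {6b24, b881, ccc4, d268}.
Ancestors of ebae: {6b24, 6fc6, b881, cf11, d268, ebae}.
Common ancestors: {6b24, b881, d268}.
Among these, b881 is not an ancestor of any other common ancestor — it is the merge base.

b881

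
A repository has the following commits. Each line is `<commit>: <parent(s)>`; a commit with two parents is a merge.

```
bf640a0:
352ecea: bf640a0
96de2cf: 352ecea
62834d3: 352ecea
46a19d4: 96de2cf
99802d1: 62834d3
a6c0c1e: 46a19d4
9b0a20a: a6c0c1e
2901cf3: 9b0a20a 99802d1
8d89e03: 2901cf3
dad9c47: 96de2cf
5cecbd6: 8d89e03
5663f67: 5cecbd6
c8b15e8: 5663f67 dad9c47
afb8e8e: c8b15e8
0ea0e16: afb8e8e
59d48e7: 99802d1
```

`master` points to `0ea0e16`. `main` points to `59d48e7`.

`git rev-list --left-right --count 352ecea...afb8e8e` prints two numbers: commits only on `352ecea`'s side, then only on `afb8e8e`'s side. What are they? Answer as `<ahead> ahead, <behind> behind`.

Reachable from 352ecea: {352ecea, bf640a0}.
Reachable from afb8e8e: {2901cf3, 352ecea, 46a19d4, 5663f67, 5cecbd6, 62834d3, 8d89e03, 96de2cf, 99802d1, 9b0a20a, a6c0c1e, afb8e8e, bf640a0, c8b15e8, dad9c47}.
Only in 352ecea's history (ahead): {} — 0.
Only in afb8e8e's history (behind): {2901cf3, 46a19d4, 5663f67, 5cecbd6, 62834d3, 8d89e03, 96de2cf, 99802d1, 9b0a20a, a6c0c1e, afb8e8e, c8b15e8, dad9c47} — 13.

0 ahead, 13 behind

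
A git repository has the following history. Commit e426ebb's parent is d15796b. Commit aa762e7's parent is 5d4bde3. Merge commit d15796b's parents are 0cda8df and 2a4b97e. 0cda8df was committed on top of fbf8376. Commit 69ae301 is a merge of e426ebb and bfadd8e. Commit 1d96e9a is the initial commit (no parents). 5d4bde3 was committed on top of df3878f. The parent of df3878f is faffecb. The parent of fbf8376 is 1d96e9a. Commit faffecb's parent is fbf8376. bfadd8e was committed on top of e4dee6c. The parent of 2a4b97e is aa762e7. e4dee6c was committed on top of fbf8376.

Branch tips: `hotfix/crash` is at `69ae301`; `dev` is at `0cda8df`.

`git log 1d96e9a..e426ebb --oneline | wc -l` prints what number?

Reachable from e426ebb: {0cda8df, 1d96e9a, 2a4b97e, 5d4bde3, aa762e7, d15796b, df3878f, e426ebb, faffecb, fbf8376}.
Reachable from 1d96e9a: {1d96e9a}.
In e426ebb's history but not 1d96e9a's: {0cda8df, 2a4b97e, 5d4bde3, aa762e7, d15796b, df3878f, e426ebb, faffecb, fbf8376} — 9 commits.

9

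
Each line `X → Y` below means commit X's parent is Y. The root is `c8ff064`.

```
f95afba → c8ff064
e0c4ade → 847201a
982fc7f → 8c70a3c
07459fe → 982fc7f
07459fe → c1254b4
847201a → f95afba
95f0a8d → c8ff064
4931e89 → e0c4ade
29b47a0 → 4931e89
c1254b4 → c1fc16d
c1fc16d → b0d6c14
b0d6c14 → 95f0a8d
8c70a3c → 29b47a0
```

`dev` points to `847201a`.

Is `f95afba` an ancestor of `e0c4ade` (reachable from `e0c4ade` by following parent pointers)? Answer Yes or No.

Yes

Ancestors of e0c4ade (commits reachable by following parents): {847201a, c8ff064, e0c4ade, f95afba}.
f95afba is in that set, so it is an ancestor of e0c4ade.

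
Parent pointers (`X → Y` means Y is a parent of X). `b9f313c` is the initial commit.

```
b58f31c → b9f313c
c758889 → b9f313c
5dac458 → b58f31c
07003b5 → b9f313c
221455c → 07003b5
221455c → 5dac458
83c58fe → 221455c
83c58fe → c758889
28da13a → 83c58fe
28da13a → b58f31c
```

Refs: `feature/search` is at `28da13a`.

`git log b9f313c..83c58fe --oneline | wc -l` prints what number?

Reachable from 83c58fe: {07003b5, 221455c, 5dac458, 83c58fe, b58f31c, b9f313c, c758889}.
Reachable from b9f313c: {b9f313c}.
In 83c58fe's history but not b9f313c's: {07003b5, 221455c, 5dac458, 83c58fe, b58f31c, c758889} — 6 commits.

6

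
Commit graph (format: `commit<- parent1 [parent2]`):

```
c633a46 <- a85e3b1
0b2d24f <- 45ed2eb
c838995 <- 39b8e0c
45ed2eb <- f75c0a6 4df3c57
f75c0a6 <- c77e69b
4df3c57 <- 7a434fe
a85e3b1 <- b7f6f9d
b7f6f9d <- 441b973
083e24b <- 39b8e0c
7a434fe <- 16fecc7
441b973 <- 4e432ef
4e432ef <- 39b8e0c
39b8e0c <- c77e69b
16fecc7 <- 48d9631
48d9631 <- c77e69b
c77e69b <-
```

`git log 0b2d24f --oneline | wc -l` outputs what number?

8

Walking parent pointers from 0b2d24f: reachable set = {0b2d24f, 16fecc7, 45ed2eb, 48d9631, 4df3c57, 7a434fe, c77e69b, f75c0a6}.
That is 8 commits.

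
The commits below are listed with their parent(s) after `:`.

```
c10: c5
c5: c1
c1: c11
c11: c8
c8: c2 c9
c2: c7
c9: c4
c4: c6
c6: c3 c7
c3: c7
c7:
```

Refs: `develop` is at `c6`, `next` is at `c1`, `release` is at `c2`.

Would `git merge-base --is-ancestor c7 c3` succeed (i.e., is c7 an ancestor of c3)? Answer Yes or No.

Yes

Ancestors of c3 (commits reachable by following parents): {c3, c7}.
c7 is in that set, so it is an ancestor of c3.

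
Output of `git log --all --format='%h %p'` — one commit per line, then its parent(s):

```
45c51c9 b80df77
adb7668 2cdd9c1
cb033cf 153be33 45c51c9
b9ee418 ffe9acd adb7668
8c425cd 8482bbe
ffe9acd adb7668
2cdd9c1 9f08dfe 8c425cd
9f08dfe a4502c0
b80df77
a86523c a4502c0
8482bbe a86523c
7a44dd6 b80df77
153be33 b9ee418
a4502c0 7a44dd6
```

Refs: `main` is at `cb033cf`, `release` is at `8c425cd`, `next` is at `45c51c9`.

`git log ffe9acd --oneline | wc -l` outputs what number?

Walking parent pointers from ffe9acd: reachable set = {2cdd9c1, 7a44dd6, 8482bbe, 8c425cd, 9f08dfe, a4502c0, a86523c, adb7668, b80df77, ffe9acd}.
That is 10 commits.

10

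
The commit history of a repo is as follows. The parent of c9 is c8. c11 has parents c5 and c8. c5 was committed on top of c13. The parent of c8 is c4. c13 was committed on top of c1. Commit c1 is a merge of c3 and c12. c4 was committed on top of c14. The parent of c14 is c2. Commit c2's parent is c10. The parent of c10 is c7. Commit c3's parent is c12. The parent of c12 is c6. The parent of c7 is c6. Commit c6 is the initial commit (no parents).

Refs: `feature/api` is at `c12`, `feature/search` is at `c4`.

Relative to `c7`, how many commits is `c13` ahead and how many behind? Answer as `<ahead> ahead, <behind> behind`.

Reachable from c13: {c1, c12, c13, c3, c6}.
Reachable from c7: {c6, c7}.
Only in c13's history (ahead): {c1, c12, c13, c3} — 4.
Only in c7's history (behind): {c7} — 1.

4 ahead, 1 behind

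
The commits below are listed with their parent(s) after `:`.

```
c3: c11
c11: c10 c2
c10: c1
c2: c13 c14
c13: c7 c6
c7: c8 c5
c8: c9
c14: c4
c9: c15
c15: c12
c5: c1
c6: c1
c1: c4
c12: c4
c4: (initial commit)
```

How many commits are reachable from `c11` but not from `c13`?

4

Reachable from c11: {c1, c10, c11, c12, c13, c14, c15, c2, c4, c5, c6, c7, c8, c9}.
Reachable from c13: {c1, c12, c13, c15, c4, c5, c6, c7, c8, c9}.
In c11's history but not c13's: {c10, c11, c14, c2} — 4 commits.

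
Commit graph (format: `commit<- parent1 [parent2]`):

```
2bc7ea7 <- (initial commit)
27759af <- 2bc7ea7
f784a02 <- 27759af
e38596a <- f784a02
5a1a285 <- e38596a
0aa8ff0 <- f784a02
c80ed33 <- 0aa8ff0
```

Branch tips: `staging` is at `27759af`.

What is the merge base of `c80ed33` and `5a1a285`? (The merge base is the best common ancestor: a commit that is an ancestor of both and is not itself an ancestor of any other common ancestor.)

f784a02

Ancestors of c80ed33: {0aa8ff0, 27759af, 2bc7ea7, c80ed33, f784a02}.
Ancestors of 5a1a285: {27759af, 2bc7ea7, 5a1a285, e38596a, f784a02}.
Common ancestors: {27759af, 2bc7ea7, f784a02}.
Among these, f784a02 is not an ancestor of any other common ancestor — it is the merge base.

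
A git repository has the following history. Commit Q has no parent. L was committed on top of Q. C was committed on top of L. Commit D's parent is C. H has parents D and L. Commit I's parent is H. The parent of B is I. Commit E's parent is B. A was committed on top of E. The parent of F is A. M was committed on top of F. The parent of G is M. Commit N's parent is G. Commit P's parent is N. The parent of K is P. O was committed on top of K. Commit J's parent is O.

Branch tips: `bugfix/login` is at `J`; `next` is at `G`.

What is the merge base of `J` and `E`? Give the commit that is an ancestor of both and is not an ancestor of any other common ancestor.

E

Ancestors of J: {A, B, C, D, E, F, G, H, I, J, K, L, M, N, O, P, Q}.
Ancestors of E: {B, C, D, E, H, I, L, Q}.
Common ancestors: {B, C, D, E, H, I, L, Q}.
Among these, E is not an ancestor of any other common ancestor — it is the merge base.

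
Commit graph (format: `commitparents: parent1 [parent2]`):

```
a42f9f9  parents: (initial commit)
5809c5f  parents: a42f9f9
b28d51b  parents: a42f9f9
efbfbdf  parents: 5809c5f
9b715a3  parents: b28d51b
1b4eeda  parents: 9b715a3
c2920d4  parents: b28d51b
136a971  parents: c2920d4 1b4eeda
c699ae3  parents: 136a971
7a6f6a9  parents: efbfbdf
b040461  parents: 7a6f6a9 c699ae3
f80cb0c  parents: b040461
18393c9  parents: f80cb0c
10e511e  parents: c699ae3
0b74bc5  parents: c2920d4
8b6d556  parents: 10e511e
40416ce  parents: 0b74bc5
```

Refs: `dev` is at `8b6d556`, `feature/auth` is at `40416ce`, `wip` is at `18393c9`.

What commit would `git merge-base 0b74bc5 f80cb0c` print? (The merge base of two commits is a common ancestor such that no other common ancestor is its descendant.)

Ancestors of 0b74bc5: {0b74bc5, a42f9f9, b28d51b, c2920d4}.
Ancestors of f80cb0c: {136a971, 1b4eeda, 5809c5f, 7a6f6a9, 9b715a3, a42f9f9, b040461, b28d51b, c2920d4, c699ae3, efbfbdf, f80cb0c}.
Common ancestors: {a42f9f9, b28d51b, c2920d4}.
Among these, c2920d4 is not an ancestor of any other common ancestor — it is the merge base.

c2920d4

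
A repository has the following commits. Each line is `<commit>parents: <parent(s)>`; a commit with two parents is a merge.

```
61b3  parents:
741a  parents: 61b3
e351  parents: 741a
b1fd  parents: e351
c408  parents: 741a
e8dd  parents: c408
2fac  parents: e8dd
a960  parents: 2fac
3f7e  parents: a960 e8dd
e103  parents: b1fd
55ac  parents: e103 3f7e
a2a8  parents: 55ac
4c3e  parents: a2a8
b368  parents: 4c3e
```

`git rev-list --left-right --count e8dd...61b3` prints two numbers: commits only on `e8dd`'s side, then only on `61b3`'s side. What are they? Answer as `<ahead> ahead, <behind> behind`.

Reachable from e8dd: {61b3, 741a, c408, e8dd}.
Reachable from 61b3: {61b3}.
Only in e8dd's history (ahead): {741a, c408, e8dd} — 3.
Only in 61b3's history (behind): {} — 0.

3 ahead, 0 behind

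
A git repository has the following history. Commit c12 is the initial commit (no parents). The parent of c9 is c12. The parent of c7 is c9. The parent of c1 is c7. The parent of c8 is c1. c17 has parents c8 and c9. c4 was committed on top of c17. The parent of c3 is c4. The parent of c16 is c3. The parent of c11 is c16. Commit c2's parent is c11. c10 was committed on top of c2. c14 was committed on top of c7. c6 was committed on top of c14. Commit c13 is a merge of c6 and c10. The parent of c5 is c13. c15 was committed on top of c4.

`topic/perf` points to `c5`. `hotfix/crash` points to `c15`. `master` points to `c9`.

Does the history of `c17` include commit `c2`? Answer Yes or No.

No

Ancestors of c17: {c1, c12, c17, c7, c8, c9}.
c2 is not in that set, so it is not an ancestor of c17.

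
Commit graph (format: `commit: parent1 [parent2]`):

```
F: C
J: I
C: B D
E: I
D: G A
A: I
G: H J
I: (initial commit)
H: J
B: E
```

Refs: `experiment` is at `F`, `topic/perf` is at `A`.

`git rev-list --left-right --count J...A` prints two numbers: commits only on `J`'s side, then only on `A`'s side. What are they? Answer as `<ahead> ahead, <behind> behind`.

1 ahead, 1 behind

Reachable from J: {I, J}.
Reachable from A: {A, I}.
Only in J's history (ahead): {J} — 1.
Only in A's history (behind): {A} — 1.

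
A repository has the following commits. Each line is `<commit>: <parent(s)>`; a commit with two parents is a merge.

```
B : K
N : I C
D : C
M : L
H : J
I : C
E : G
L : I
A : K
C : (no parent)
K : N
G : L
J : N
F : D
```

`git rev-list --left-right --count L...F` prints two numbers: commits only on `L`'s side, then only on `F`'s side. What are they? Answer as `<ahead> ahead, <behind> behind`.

2 ahead, 2 behind

Reachable from L: {C, I, L}.
Reachable from F: {C, D, F}.
Only in L's history (ahead): {I, L} — 2.
Only in F's history (behind): {D, F} — 2.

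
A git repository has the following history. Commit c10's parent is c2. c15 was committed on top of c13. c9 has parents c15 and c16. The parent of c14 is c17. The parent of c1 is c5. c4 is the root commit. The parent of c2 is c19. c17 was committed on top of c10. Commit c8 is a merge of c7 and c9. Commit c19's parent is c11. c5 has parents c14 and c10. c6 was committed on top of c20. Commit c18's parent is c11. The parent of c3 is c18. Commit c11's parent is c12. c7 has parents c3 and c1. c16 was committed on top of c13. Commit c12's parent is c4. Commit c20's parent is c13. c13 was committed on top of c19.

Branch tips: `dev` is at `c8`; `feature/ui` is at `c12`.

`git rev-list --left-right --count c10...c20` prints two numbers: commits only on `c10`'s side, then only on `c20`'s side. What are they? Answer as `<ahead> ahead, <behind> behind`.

Reachable from c10: {c10, c11, c12, c19, c2, c4}.
Reachable from c20: {c11, c12, c13, c19, c20, c4}.
Only in c10's history (ahead): {c10, c2} — 2.
Only in c20's history (behind): {c13, c20} — 2.

2 ahead, 2 behind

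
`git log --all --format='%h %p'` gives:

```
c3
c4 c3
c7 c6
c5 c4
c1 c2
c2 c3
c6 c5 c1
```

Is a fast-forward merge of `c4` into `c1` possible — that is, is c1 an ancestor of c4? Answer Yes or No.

A fast-forward from c1 to c4 is possible iff c1 is an ancestor of c4.
Ancestors of c4: {c3, c4}.
c1 is not among them, so fast-forward is not possible.

No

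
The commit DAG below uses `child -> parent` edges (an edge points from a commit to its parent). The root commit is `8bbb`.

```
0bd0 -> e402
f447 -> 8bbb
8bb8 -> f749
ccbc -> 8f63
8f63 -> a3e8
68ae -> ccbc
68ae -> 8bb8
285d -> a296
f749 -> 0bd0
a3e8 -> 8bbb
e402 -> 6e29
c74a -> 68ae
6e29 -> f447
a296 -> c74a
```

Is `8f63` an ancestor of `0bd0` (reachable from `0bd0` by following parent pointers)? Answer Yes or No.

Ancestors of 0bd0: {0bd0, 6e29, 8bbb, e402, f447}.
8f63 is not in that set, so it is not an ancestor of 0bd0.

No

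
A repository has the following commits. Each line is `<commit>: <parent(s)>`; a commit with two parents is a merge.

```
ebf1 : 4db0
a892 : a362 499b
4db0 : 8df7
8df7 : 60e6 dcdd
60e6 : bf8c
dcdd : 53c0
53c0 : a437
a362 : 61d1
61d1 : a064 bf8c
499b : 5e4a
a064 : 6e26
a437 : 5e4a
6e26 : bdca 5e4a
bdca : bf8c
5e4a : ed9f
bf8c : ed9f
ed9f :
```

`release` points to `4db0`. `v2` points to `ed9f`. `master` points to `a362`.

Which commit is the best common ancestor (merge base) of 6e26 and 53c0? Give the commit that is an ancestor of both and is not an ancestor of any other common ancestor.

Ancestors of 6e26: {5e4a, 6e26, bdca, bf8c, ed9f}.
Ancestors of 53c0: {53c0, 5e4a, a437, ed9f}.
Common ancestors: {5e4a, ed9f}.
Among these, 5e4a is not an ancestor of any other common ancestor — it is the merge base.

5e4a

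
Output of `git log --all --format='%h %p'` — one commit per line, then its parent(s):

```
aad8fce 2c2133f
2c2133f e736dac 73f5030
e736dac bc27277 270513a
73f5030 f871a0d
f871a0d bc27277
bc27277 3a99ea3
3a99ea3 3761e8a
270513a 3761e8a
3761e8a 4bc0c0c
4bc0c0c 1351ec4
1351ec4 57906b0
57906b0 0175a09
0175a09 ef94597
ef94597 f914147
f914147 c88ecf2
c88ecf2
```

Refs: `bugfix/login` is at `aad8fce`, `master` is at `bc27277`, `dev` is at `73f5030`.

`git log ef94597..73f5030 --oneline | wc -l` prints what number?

Reachable from 73f5030: {0175a09, 1351ec4, 3761e8a, 3a99ea3, 4bc0c0c, 57906b0, 73f5030, bc27277, c88ecf2, ef94597, f871a0d, f914147}.
Reachable from ef94597: {c88ecf2, ef94597, f914147}.
In 73f5030's history but not ef94597's: {0175a09, 1351ec4, 3761e8a, 3a99ea3, 4bc0c0c, 57906b0, 73f5030, bc27277, f871a0d} — 9 commits.

9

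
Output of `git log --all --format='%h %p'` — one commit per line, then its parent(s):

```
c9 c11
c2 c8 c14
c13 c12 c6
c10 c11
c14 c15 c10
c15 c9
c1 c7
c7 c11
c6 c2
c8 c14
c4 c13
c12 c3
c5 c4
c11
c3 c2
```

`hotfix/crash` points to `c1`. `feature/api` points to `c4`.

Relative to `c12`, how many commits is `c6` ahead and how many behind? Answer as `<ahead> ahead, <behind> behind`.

1 ahead, 2 behind

Reachable from c6: {c10, c11, c14, c15, c2, c6, c8, c9}.
Reachable from c12: {c10, c11, c12, c14, c15, c2, c3, c8, c9}.
Only in c6's history (ahead): {c6} — 1.
Only in c12's history (behind): {c12, c3} — 2.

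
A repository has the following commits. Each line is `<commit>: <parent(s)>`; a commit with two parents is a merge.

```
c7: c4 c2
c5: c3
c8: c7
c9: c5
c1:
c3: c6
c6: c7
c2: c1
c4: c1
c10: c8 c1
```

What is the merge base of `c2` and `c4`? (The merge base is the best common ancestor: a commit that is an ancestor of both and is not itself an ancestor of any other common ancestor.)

Ancestors of c2: {c1, c2}.
Ancestors of c4: {c1, c4}.
Common ancestors: {c1}.
The only common ancestor is c1, so it is the merge base.

c1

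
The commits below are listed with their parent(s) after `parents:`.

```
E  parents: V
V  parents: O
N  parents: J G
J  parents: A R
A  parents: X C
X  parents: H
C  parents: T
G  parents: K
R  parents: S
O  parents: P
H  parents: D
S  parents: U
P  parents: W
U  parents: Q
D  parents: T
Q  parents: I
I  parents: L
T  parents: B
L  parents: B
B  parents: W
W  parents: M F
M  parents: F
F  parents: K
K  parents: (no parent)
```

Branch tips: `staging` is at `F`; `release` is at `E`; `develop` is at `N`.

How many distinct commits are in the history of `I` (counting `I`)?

7

Walking parent pointers from I: reachable set = {B, F, I, K, L, M, W}.
That is 7 commits.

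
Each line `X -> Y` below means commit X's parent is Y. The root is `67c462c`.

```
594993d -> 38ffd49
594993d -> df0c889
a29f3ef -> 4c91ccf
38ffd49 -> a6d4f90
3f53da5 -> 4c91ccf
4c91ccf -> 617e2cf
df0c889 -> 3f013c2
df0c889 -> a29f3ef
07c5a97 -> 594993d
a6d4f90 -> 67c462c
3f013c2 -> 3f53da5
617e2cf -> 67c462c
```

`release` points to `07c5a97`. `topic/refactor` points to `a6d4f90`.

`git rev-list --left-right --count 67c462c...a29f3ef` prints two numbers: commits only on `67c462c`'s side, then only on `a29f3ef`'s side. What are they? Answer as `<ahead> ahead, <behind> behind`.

0 ahead, 3 behind

Reachable from 67c462c: {67c462c}.
Reachable from a29f3ef: {4c91ccf, 617e2cf, 67c462c, a29f3ef}.
Only in 67c462c's history (ahead): {} — 0.
Only in a29f3ef's history (behind): {4c91ccf, 617e2cf, a29f3ef} — 3.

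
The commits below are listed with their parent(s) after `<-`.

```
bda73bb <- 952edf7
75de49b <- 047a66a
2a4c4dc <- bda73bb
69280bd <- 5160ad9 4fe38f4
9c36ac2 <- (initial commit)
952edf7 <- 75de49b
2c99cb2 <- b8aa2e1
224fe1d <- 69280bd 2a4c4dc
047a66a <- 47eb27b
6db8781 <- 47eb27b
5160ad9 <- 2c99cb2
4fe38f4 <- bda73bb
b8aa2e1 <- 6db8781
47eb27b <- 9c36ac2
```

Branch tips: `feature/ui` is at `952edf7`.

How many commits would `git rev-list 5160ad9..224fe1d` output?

8

Reachable from 224fe1d: {047a66a, 224fe1d, 2a4c4dc, 2c99cb2, 47eb27b, 4fe38f4, 5160ad9, 69280bd, 6db8781, 75de49b, 952edf7, 9c36ac2, b8aa2e1, bda73bb}.
Reachable from 5160ad9: {2c99cb2, 47eb27b, 5160ad9, 6db8781, 9c36ac2, b8aa2e1}.
In 224fe1d's history but not 5160ad9's: {047a66a, 224fe1d, 2a4c4dc, 4fe38f4, 69280bd, 75de49b, 952edf7, bda73bb} — 8 commits.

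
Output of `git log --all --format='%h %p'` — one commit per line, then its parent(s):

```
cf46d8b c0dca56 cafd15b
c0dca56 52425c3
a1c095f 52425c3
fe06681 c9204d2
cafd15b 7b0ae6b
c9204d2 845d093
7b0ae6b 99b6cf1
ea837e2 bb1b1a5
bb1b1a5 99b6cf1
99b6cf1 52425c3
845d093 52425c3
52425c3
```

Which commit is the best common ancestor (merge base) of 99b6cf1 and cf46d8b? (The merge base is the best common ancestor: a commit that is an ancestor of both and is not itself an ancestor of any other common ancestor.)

Ancestors of 99b6cf1: {52425c3, 99b6cf1}.
Ancestors of cf46d8b: {52425c3, 7b0ae6b, 99b6cf1, c0dca56, cafd15b, cf46d8b}.
Common ancestors: {52425c3, 99b6cf1}.
Among these, 99b6cf1 is not an ancestor of any other common ancestor — it is the merge base.

99b6cf1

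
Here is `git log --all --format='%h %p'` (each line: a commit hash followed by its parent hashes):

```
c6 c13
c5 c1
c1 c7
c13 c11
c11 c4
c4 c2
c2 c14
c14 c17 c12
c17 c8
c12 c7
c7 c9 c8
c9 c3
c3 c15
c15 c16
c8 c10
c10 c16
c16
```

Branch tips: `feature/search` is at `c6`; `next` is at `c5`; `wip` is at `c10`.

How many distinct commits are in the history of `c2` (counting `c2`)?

11

Walking parent pointers from c2: reachable set = {c10, c12, c14, c15, c16, c17, c2, c3, c7, c8, c9}.
That is 11 commits.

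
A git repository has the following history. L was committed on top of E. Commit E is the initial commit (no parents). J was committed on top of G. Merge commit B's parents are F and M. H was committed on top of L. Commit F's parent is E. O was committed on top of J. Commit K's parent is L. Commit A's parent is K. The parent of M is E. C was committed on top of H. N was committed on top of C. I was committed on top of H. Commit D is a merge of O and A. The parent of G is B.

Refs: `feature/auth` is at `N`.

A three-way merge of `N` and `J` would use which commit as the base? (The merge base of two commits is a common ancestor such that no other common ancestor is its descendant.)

Ancestors of N: {C, E, H, L, N}.
Ancestors of J: {B, E, F, G, J, M}.
Common ancestors: {E}.
The only common ancestor is E, so it is the merge base.

E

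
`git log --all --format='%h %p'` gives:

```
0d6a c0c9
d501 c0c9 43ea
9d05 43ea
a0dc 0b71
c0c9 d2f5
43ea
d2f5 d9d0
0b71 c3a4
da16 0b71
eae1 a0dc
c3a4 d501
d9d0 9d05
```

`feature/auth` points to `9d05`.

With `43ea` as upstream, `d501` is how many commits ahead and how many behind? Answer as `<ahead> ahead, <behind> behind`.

Reachable from d501: {43ea, 9d05, c0c9, d2f5, d501, d9d0}.
Reachable from 43ea: {43ea}.
Only in d501's history (ahead): {9d05, c0c9, d2f5, d501, d9d0} — 5.
Only in 43ea's history (behind): {} — 0.

5 ahead, 0 behind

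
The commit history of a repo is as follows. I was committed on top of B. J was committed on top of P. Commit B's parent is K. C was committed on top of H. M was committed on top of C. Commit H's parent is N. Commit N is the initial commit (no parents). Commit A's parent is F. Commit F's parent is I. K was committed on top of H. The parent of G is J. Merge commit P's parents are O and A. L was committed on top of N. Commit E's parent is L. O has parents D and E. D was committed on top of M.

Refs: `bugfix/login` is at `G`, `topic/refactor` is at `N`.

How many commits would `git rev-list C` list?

3

Walking parent pointers from C: reachable set = {C, H, N}.
That is 3 commits.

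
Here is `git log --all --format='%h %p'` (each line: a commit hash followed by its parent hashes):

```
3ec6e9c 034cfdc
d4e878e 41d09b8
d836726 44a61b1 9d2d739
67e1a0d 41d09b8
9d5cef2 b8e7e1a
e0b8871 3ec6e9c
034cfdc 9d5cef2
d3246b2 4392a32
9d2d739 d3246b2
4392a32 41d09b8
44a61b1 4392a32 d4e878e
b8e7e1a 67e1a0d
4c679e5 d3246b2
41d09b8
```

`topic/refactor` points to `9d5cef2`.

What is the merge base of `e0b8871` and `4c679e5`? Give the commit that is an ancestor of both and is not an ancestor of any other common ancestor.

41d09b8

Ancestors of e0b8871: {034cfdc, 3ec6e9c, 41d09b8, 67e1a0d, 9d5cef2, b8e7e1a, e0b8871}.
Ancestors of 4c679e5: {41d09b8, 4392a32, 4c679e5, d3246b2}.
Common ancestors: {41d09b8}.
The only common ancestor is 41d09b8, so it is the merge base.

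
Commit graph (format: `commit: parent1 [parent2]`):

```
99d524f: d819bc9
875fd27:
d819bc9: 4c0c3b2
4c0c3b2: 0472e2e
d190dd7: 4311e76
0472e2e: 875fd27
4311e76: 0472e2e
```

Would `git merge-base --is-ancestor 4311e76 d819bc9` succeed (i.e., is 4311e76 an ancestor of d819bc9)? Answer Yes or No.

Ancestors of d819bc9: {0472e2e, 4c0c3b2, 875fd27, d819bc9}.
4311e76 is not in that set, so it is not an ancestor of d819bc9.

No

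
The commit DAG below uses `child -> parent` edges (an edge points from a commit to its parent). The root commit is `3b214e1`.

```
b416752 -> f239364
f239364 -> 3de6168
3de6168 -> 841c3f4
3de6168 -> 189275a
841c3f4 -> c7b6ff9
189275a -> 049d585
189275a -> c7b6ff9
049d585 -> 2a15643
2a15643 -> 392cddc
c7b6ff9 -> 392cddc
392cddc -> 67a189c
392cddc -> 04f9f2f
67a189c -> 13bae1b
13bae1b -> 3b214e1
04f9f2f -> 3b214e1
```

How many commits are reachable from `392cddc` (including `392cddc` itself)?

5

Walking parent pointers from 392cddc: reachable set = {04f9f2f, 13bae1b, 392cddc, 3b214e1, 67a189c}.
That is 5 commits.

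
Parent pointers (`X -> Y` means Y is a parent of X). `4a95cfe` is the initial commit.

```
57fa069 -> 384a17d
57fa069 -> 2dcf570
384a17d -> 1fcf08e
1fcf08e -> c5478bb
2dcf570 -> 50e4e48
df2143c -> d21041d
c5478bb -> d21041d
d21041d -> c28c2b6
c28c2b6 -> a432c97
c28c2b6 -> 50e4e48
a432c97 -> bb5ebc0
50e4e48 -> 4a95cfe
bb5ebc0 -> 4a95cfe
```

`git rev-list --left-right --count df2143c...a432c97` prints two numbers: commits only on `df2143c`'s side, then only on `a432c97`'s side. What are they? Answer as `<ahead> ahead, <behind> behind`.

Reachable from df2143c: {4a95cfe, 50e4e48, a432c97, bb5ebc0, c28c2b6, d21041d, df2143c}.
Reachable from a432c97: {4a95cfe, a432c97, bb5ebc0}.
Only in df2143c's history (ahead): {50e4e48, c28c2b6, d21041d, df2143c} — 4.
Only in a432c97's history (behind): {} — 0.

4 ahead, 0 behind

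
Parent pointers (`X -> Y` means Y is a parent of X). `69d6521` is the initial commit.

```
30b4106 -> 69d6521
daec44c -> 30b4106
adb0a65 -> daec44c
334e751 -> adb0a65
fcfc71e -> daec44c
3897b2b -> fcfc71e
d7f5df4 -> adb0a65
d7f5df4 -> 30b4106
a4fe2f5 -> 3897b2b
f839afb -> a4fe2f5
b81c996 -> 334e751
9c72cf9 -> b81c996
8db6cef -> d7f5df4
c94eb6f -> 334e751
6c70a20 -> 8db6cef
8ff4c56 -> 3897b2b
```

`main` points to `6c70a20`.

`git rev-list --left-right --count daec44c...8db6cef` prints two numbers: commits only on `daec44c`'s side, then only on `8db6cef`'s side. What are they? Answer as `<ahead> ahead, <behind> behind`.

0 ahead, 3 behind

Reachable from daec44c: {30b4106, 69d6521, daec44c}.
Reachable from 8db6cef: {30b4106, 69d6521, 8db6cef, adb0a65, d7f5df4, daec44c}.
Only in daec44c's history (ahead): {} — 0.
Only in 8db6cef's history (behind): {8db6cef, adb0a65, d7f5df4} — 3.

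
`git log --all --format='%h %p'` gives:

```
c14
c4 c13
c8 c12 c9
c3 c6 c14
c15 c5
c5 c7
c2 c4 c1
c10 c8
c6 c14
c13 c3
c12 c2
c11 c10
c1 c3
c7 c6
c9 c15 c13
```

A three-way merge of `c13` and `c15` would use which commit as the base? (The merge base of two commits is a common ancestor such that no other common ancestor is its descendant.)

c6

Ancestors of c13: {c13, c14, c3, c6}.
Ancestors of c15: {c14, c15, c5, c6, c7}.
Common ancestors: {c14, c6}.
Among these, c6 is not an ancestor of any other common ancestor — it is the merge base.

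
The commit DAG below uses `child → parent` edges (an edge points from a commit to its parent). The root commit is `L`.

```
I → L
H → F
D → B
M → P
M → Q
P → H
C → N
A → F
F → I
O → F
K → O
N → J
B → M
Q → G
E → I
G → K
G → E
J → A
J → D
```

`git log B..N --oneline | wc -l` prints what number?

Reachable from N: {A, B, D, E, F, G, H, I, J, K, L, M, N, O, P, Q}.
Reachable from B: {B, E, F, G, H, I, K, L, M, O, P, Q}.
In N's history but not B's: {A, D, J, N} — 4 commits.

4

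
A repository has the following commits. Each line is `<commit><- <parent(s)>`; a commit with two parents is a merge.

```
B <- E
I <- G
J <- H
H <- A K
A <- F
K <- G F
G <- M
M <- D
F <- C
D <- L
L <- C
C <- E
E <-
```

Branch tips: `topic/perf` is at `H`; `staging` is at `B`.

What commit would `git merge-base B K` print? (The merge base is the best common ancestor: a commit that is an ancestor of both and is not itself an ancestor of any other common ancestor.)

Ancestors of B: {B, E}.
Ancestors of K: {C, D, E, F, G, K, L, M}.
Common ancestors: {E}.
The only common ancestor is E, so it is the merge base.

E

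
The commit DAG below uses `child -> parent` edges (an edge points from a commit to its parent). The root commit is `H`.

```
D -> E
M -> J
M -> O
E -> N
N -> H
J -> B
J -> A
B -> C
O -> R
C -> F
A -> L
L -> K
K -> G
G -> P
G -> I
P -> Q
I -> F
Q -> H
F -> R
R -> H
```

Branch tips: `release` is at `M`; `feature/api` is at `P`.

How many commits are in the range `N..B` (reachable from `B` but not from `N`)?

4

Reachable from B: {B, C, F, H, R}.
Reachable from N: {H, N}.
In B's history but not N's: {B, C, F, R} — 4 commits.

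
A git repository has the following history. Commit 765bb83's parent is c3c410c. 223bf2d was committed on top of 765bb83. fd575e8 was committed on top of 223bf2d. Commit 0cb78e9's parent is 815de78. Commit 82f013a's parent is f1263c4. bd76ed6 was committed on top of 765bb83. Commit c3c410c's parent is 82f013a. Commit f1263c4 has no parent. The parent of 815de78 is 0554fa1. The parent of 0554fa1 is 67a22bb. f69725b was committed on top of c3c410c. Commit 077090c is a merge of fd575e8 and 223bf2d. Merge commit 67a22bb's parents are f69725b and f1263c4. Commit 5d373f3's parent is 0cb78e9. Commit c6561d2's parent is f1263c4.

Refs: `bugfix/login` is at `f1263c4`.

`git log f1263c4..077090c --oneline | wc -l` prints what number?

6

Reachable from 077090c: {077090c, 223bf2d, 765bb83, 82f013a, c3c410c, f1263c4, fd575e8}.
Reachable from f1263c4: {f1263c4}.
In 077090c's history but not f1263c4's: {077090c, 223bf2d, 765bb83, 82f013a, c3c410c, fd575e8} — 6 commits.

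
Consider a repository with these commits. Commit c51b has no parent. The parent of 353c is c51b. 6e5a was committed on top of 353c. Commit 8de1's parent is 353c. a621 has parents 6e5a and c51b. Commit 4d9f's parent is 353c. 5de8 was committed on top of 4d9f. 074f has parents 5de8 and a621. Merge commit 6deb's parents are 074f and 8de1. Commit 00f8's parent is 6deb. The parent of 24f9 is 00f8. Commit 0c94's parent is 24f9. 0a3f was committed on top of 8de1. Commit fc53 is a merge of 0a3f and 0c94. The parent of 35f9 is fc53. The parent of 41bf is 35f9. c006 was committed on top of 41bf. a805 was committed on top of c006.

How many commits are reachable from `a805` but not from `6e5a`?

Reachable from a805: {00f8, 074f, 0a3f, 0c94, 24f9, 353c, 35f9, 41bf, 4d9f, 5de8, 6deb, 6e5a, 8de1, a621, a805, c006, c51b, fc53}.
Reachable from 6e5a: {353c, 6e5a, c51b}.
In a805's history but not 6e5a's: {00f8, 074f, 0a3f, 0c94, 24f9, 35f9, 41bf, 4d9f, 5de8, 6deb, 8de1, a621, a805, c006, fc53} — 15 commits.

15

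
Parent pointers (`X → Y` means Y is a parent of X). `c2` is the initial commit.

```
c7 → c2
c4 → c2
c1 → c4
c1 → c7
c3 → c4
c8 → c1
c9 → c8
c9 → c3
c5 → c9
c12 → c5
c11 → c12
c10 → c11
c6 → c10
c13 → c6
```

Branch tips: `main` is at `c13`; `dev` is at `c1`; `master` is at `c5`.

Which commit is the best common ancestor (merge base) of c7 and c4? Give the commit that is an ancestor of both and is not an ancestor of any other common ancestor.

Ancestors of c7: {c2, c7}.
Ancestors of c4: {c2, c4}.
Common ancestors: {c2}.
The only common ancestor is c2, so it is the merge base.

c2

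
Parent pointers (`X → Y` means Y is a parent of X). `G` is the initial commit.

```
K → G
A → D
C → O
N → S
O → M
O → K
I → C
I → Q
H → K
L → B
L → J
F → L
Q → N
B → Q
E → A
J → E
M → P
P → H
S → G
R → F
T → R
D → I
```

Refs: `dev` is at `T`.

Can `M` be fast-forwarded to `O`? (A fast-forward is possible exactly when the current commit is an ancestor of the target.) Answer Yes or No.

A fast-forward from M to O is possible iff M is an ancestor of O.
Ancestors of O: {G, H, K, M, O, P}.
M is among them, so fast-forward is possible.

Yes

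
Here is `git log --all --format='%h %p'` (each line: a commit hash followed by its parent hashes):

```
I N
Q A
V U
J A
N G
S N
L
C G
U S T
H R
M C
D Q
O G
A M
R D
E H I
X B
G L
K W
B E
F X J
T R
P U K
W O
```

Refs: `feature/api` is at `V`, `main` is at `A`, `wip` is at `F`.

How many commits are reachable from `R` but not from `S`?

Reachable from R: {A, C, D, G, L, M, Q, R}.
Reachable from S: {G, L, N, S}.
In R's history but not S's: {A, C, D, M, Q, R} — 6 commits.

6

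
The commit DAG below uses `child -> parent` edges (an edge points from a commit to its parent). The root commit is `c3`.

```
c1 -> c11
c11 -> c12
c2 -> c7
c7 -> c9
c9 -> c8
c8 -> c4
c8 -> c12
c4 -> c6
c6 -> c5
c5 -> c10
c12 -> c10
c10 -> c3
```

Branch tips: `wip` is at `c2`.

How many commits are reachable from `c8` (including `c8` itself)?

Walking parent pointers from c8: reachable set = {c10, c12, c3, c4, c5, c6, c8}.
That is 7 commits.

7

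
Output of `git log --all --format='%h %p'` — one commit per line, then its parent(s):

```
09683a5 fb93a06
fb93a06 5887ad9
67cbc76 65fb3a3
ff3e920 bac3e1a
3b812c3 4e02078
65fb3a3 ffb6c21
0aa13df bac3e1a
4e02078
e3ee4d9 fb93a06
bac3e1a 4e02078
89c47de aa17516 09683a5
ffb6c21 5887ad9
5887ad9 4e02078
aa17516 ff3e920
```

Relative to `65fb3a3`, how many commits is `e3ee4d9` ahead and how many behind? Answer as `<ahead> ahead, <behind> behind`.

2 ahead, 2 behind

Reachable from e3ee4d9: {4e02078, 5887ad9, e3ee4d9, fb93a06}.
Reachable from 65fb3a3: {4e02078, 5887ad9, 65fb3a3, ffb6c21}.
Only in e3ee4d9's history (ahead): {e3ee4d9, fb93a06} — 2.
Only in 65fb3a3's history (behind): {65fb3a3, ffb6c21} — 2.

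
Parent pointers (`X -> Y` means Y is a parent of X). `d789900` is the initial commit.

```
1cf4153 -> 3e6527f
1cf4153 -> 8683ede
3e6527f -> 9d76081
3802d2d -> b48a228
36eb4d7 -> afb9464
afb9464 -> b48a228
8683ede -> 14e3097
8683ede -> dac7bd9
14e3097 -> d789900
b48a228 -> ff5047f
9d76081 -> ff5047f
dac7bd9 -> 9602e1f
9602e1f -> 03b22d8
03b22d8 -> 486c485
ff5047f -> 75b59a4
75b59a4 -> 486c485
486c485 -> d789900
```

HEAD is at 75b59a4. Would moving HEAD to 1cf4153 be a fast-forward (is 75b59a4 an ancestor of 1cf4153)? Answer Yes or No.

Yes

A fast-forward from 75b59a4 to 1cf4153 is possible iff 75b59a4 is an ancestor of 1cf4153.
Ancestors of 1cf4153: {03b22d8, 14e3097, 1cf4153, 3e6527f, 486c485, 75b59a4, 8683ede, 9602e1f, 9d76081, d789900, dac7bd9, ff5047f}.
75b59a4 is among them, so fast-forward is possible.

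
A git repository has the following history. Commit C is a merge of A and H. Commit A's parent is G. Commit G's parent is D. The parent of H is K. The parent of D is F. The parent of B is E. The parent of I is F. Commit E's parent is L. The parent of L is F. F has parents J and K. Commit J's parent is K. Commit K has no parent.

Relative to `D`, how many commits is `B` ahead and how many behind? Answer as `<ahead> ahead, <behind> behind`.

3 ahead, 1 behind

Reachable from B: {B, E, F, J, K, L}.
Reachable from D: {D, F, J, K}.
Only in B's history (ahead): {B, E, L} — 3.
Only in D's history (behind): {D} — 1.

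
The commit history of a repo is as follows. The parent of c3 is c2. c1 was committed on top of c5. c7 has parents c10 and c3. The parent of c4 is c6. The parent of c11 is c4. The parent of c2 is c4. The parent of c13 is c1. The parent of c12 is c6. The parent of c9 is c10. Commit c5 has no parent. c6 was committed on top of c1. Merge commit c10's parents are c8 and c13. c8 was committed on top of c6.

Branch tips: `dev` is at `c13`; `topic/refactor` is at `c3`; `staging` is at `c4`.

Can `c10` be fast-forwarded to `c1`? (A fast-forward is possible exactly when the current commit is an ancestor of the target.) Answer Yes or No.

A fast-forward from c10 to c1 is possible iff c10 is an ancestor of c1.
Ancestors of c1: {c1, c5}.
c10 is not among them, so fast-forward is not possible.

No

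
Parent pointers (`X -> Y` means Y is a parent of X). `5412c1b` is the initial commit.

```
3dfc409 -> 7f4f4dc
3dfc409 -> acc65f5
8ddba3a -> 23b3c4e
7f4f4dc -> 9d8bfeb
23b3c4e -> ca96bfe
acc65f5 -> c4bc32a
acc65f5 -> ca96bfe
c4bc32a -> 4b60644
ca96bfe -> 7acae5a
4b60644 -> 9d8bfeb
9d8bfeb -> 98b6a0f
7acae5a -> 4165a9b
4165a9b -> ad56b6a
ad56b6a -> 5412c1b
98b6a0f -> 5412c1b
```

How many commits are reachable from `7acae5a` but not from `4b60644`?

Reachable from 7acae5a: {4165a9b, 5412c1b, 7acae5a, ad56b6a}.
Reachable from 4b60644: {4b60644, 5412c1b, 98b6a0f, 9d8bfeb}.
In 7acae5a's history but not 4b60644's: {4165a9b, 7acae5a, ad56b6a} — 3 commits.

3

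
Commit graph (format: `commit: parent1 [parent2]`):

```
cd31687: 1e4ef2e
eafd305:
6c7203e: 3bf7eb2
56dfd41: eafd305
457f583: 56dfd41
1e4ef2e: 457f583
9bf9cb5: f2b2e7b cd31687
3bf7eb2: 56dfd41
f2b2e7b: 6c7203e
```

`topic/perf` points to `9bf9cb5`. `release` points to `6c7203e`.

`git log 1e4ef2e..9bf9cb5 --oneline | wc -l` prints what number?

Reachable from 9bf9cb5: {1e4ef2e, 3bf7eb2, 457f583, 56dfd41, 6c7203e, 9bf9cb5, cd31687, eafd305, f2b2e7b}.
Reachable from 1e4ef2e: {1e4ef2e, 457f583, 56dfd41, eafd305}.
In 9bf9cb5's history but not 1e4ef2e's: {3bf7eb2, 6c7203e, 9bf9cb5, cd31687, f2b2e7b} — 5 commits.

5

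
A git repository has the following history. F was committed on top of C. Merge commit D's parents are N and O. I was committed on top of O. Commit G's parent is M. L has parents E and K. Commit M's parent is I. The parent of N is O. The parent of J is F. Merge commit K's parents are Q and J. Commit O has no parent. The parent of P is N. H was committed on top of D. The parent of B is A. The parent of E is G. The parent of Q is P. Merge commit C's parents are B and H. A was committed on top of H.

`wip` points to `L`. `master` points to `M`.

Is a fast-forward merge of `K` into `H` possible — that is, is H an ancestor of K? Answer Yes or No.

Yes

A fast-forward from H to K is possible iff H is an ancestor of K.
Ancestors of K: {A, B, C, D, F, H, J, K, N, O, P, Q}.
H is among them, so fast-forward is possible.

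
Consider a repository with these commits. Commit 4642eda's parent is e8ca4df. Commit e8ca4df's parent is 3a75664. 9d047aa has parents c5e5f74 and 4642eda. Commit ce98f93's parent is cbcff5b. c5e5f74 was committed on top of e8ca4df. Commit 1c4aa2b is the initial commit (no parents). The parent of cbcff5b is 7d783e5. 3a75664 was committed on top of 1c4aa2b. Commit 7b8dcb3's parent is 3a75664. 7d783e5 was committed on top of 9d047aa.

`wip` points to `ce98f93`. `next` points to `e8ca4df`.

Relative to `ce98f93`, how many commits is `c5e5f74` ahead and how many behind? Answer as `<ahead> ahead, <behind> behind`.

Reachable from c5e5f74: {1c4aa2b, 3a75664, c5e5f74, e8ca4df}.
Reachable from ce98f93: {1c4aa2b, 3a75664, 4642eda, 7d783e5, 9d047aa, c5e5f74, cbcff5b, ce98f93, e8ca4df}.
Only in c5e5f74's history (ahead): {} — 0.
Only in ce98f93's history (behind): {4642eda, 7d783e5, 9d047aa, cbcff5b, ce98f93} — 5.

0 ahead, 5 behind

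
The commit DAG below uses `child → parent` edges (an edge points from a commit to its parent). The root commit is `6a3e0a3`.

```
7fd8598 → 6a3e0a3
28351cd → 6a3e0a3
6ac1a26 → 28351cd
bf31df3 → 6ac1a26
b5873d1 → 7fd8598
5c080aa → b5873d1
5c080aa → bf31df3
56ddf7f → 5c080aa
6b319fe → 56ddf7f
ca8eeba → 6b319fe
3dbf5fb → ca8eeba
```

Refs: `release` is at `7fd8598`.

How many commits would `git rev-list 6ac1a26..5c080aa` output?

Reachable from 5c080aa: {28351cd, 5c080aa, 6a3e0a3, 6ac1a26, 7fd8598, b5873d1, bf31df3}.
Reachable from 6ac1a26: {28351cd, 6a3e0a3, 6ac1a26}.
In 5c080aa's history but not 6ac1a26's: {5c080aa, 7fd8598, b5873d1, bf31df3} — 4 commits.

4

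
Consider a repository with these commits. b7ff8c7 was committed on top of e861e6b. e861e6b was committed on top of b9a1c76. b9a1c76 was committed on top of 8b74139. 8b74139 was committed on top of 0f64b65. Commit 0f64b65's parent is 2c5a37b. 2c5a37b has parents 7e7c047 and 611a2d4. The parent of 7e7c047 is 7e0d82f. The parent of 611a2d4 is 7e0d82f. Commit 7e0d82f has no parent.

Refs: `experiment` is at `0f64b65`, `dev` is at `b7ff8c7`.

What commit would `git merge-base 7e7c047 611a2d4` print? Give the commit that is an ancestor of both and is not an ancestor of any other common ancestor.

Ancestors of 7e7c047: {7e0d82f, 7e7c047}.
Ancestors of 611a2d4: {611a2d4, 7e0d82f}.
Common ancestors: {7e0d82f}.
The only common ancestor is 7e0d82f, so it is the merge base.

7e0d82f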